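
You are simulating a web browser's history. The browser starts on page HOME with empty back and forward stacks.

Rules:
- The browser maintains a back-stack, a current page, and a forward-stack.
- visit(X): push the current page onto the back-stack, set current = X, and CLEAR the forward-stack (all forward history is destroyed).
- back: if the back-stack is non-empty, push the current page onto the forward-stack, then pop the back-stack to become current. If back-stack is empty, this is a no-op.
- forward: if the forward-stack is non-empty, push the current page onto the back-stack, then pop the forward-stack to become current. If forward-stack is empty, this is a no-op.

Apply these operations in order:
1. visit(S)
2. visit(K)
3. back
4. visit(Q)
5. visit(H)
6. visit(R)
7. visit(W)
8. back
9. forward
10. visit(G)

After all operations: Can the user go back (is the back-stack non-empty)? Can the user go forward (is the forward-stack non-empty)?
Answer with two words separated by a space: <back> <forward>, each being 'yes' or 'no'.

Answer: yes no

Derivation:
After 1 (visit(S)): cur=S back=1 fwd=0
After 2 (visit(K)): cur=K back=2 fwd=0
After 3 (back): cur=S back=1 fwd=1
After 4 (visit(Q)): cur=Q back=2 fwd=0
After 5 (visit(H)): cur=H back=3 fwd=0
After 6 (visit(R)): cur=R back=4 fwd=0
After 7 (visit(W)): cur=W back=5 fwd=0
After 8 (back): cur=R back=4 fwd=1
After 9 (forward): cur=W back=5 fwd=0
After 10 (visit(G)): cur=G back=6 fwd=0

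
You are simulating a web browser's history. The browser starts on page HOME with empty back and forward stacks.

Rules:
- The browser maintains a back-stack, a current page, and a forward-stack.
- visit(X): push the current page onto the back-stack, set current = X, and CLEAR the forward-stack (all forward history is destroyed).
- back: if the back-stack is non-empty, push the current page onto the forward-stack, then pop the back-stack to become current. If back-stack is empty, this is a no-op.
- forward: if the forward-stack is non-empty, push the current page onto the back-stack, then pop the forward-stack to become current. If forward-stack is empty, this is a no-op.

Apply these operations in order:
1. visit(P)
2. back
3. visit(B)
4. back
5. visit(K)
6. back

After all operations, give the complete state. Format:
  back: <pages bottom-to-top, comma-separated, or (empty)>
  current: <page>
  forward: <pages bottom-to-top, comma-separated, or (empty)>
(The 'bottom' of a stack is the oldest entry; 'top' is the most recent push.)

Answer: back: (empty)
current: HOME
forward: K

Derivation:
After 1 (visit(P)): cur=P back=1 fwd=0
After 2 (back): cur=HOME back=0 fwd=1
After 3 (visit(B)): cur=B back=1 fwd=0
After 4 (back): cur=HOME back=0 fwd=1
After 5 (visit(K)): cur=K back=1 fwd=0
After 6 (back): cur=HOME back=0 fwd=1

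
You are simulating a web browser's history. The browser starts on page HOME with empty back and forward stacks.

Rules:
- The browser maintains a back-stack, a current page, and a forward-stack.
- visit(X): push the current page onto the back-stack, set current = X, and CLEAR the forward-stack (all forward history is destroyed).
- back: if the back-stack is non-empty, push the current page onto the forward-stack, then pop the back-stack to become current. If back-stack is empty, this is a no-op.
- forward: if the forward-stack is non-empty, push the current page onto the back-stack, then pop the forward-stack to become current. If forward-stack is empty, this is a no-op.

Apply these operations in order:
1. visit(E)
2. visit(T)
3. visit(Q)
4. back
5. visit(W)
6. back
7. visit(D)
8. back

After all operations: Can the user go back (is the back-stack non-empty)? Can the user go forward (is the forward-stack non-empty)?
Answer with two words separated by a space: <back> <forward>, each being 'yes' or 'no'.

After 1 (visit(E)): cur=E back=1 fwd=0
After 2 (visit(T)): cur=T back=2 fwd=0
After 3 (visit(Q)): cur=Q back=3 fwd=0
After 4 (back): cur=T back=2 fwd=1
After 5 (visit(W)): cur=W back=3 fwd=0
After 6 (back): cur=T back=2 fwd=1
After 7 (visit(D)): cur=D back=3 fwd=0
After 8 (back): cur=T back=2 fwd=1

Answer: yes yes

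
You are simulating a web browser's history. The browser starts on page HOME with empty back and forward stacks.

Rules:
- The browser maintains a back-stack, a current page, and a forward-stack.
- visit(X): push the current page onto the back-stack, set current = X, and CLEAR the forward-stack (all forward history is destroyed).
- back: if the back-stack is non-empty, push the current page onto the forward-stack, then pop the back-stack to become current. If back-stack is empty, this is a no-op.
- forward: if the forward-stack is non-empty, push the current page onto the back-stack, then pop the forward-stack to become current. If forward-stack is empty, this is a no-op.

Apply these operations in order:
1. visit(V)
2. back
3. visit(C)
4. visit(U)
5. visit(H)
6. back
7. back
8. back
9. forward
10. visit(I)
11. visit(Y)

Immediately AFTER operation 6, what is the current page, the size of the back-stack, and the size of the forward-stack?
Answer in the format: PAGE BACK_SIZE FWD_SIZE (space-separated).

After 1 (visit(V)): cur=V back=1 fwd=0
After 2 (back): cur=HOME back=0 fwd=1
After 3 (visit(C)): cur=C back=1 fwd=0
After 4 (visit(U)): cur=U back=2 fwd=0
After 5 (visit(H)): cur=H back=3 fwd=0
After 6 (back): cur=U back=2 fwd=1

U 2 1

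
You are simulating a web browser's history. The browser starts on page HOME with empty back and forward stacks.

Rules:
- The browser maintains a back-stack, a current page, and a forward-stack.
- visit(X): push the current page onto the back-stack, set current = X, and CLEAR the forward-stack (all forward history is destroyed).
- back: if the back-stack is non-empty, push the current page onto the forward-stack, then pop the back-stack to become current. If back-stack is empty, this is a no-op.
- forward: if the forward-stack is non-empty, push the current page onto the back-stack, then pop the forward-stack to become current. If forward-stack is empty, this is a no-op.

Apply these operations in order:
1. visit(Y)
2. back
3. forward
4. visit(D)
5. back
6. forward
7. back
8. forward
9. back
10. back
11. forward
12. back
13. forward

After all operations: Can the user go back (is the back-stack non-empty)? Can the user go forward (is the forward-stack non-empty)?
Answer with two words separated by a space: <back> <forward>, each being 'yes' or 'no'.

Answer: yes yes

Derivation:
After 1 (visit(Y)): cur=Y back=1 fwd=0
After 2 (back): cur=HOME back=0 fwd=1
After 3 (forward): cur=Y back=1 fwd=0
After 4 (visit(D)): cur=D back=2 fwd=0
After 5 (back): cur=Y back=1 fwd=1
After 6 (forward): cur=D back=2 fwd=0
After 7 (back): cur=Y back=1 fwd=1
After 8 (forward): cur=D back=2 fwd=0
After 9 (back): cur=Y back=1 fwd=1
After 10 (back): cur=HOME back=0 fwd=2
After 11 (forward): cur=Y back=1 fwd=1
After 12 (back): cur=HOME back=0 fwd=2
After 13 (forward): cur=Y back=1 fwd=1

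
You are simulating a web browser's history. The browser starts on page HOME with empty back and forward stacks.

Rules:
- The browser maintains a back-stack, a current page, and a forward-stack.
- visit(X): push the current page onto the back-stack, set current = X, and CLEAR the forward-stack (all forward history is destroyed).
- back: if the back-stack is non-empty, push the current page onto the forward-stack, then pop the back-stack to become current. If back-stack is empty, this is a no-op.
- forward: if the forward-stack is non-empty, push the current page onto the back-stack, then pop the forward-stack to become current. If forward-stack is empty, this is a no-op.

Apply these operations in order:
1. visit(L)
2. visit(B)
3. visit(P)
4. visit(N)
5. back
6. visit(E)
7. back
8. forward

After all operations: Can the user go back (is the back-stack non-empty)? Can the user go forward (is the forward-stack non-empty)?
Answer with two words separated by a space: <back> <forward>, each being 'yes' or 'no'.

Answer: yes no

Derivation:
After 1 (visit(L)): cur=L back=1 fwd=0
After 2 (visit(B)): cur=B back=2 fwd=0
After 3 (visit(P)): cur=P back=3 fwd=0
After 4 (visit(N)): cur=N back=4 fwd=0
After 5 (back): cur=P back=3 fwd=1
After 6 (visit(E)): cur=E back=4 fwd=0
After 7 (back): cur=P back=3 fwd=1
After 8 (forward): cur=E back=4 fwd=0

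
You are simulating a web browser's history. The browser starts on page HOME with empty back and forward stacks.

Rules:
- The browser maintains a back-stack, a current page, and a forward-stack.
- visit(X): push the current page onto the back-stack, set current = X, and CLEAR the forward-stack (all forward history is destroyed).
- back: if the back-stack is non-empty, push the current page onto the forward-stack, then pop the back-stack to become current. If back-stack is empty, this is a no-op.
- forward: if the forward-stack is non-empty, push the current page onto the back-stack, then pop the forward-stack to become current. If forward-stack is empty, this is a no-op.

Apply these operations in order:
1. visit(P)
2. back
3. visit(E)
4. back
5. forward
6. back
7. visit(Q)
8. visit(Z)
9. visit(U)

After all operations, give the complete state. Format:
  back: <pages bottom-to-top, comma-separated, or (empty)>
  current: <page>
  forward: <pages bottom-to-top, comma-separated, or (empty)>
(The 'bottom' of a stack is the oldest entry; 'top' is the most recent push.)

Answer: back: HOME,Q,Z
current: U
forward: (empty)

Derivation:
After 1 (visit(P)): cur=P back=1 fwd=0
After 2 (back): cur=HOME back=0 fwd=1
After 3 (visit(E)): cur=E back=1 fwd=0
After 4 (back): cur=HOME back=0 fwd=1
After 5 (forward): cur=E back=1 fwd=0
After 6 (back): cur=HOME back=0 fwd=1
After 7 (visit(Q)): cur=Q back=1 fwd=0
After 8 (visit(Z)): cur=Z back=2 fwd=0
After 9 (visit(U)): cur=U back=3 fwd=0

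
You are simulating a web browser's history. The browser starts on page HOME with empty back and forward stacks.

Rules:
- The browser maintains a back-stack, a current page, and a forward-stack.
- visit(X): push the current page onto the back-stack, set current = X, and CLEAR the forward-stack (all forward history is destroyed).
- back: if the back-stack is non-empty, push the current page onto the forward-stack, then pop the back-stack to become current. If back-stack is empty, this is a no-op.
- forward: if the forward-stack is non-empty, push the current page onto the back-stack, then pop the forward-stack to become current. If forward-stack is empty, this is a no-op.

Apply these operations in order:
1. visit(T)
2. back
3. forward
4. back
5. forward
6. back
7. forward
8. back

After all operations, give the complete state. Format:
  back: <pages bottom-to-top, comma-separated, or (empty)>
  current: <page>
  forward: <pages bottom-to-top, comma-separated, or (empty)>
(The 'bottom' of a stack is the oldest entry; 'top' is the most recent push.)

After 1 (visit(T)): cur=T back=1 fwd=0
After 2 (back): cur=HOME back=0 fwd=1
After 3 (forward): cur=T back=1 fwd=0
After 4 (back): cur=HOME back=0 fwd=1
After 5 (forward): cur=T back=1 fwd=0
After 6 (back): cur=HOME back=0 fwd=1
After 7 (forward): cur=T back=1 fwd=0
After 8 (back): cur=HOME back=0 fwd=1

Answer: back: (empty)
current: HOME
forward: T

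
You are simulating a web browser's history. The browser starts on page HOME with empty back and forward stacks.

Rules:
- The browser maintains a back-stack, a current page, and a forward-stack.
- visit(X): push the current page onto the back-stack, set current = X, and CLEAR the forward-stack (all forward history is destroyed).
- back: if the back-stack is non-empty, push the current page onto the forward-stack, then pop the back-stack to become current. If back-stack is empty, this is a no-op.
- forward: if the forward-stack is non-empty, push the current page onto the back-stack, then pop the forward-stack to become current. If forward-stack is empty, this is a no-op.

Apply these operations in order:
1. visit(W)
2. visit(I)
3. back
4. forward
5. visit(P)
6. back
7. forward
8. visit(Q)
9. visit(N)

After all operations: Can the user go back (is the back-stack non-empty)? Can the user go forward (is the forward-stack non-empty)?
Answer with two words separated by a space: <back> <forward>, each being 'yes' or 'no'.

Answer: yes no

Derivation:
After 1 (visit(W)): cur=W back=1 fwd=0
After 2 (visit(I)): cur=I back=2 fwd=0
After 3 (back): cur=W back=1 fwd=1
After 4 (forward): cur=I back=2 fwd=0
After 5 (visit(P)): cur=P back=3 fwd=0
After 6 (back): cur=I back=2 fwd=1
After 7 (forward): cur=P back=3 fwd=0
After 8 (visit(Q)): cur=Q back=4 fwd=0
After 9 (visit(N)): cur=N back=5 fwd=0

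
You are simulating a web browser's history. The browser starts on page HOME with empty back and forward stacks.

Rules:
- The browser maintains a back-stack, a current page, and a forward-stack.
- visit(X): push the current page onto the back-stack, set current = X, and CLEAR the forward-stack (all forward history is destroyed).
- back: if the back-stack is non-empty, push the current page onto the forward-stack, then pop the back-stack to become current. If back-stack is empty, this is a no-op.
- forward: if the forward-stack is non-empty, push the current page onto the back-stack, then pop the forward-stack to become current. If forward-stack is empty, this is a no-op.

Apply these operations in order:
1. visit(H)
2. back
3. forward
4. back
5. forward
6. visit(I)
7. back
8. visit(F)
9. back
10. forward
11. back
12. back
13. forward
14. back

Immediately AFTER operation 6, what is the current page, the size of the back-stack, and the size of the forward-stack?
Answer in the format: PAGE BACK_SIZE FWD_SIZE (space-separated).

After 1 (visit(H)): cur=H back=1 fwd=0
After 2 (back): cur=HOME back=0 fwd=1
After 3 (forward): cur=H back=1 fwd=0
After 4 (back): cur=HOME back=0 fwd=1
After 5 (forward): cur=H back=1 fwd=0
After 6 (visit(I)): cur=I back=2 fwd=0

I 2 0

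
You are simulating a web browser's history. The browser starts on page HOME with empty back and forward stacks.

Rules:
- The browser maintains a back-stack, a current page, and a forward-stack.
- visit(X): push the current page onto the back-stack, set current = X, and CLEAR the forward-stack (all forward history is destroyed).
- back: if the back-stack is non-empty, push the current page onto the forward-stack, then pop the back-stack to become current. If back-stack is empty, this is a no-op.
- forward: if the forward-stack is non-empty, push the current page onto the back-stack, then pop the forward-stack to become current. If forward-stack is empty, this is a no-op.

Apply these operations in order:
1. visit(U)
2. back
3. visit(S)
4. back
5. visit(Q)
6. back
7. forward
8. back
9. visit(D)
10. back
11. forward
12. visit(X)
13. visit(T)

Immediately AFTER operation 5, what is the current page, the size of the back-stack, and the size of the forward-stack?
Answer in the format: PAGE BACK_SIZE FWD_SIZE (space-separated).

After 1 (visit(U)): cur=U back=1 fwd=0
After 2 (back): cur=HOME back=0 fwd=1
After 3 (visit(S)): cur=S back=1 fwd=0
After 4 (back): cur=HOME back=0 fwd=1
After 5 (visit(Q)): cur=Q back=1 fwd=0

Q 1 0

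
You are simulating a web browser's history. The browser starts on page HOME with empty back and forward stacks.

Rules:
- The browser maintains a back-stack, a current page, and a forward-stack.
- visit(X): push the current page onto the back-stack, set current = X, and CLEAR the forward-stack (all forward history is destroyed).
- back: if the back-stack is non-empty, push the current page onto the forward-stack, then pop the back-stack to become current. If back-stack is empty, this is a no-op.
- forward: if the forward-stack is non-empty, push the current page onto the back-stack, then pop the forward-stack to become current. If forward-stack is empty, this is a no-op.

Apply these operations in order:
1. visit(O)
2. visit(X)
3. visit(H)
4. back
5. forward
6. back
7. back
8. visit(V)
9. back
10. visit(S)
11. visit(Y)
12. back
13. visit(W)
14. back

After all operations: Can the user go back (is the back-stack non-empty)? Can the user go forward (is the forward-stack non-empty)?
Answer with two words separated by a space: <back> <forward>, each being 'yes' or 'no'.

After 1 (visit(O)): cur=O back=1 fwd=0
After 2 (visit(X)): cur=X back=2 fwd=0
After 3 (visit(H)): cur=H back=3 fwd=0
After 4 (back): cur=X back=2 fwd=1
After 5 (forward): cur=H back=3 fwd=0
After 6 (back): cur=X back=2 fwd=1
After 7 (back): cur=O back=1 fwd=2
After 8 (visit(V)): cur=V back=2 fwd=0
After 9 (back): cur=O back=1 fwd=1
After 10 (visit(S)): cur=S back=2 fwd=0
After 11 (visit(Y)): cur=Y back=3 fwd=0
After 12 (back): cur=S back=2 fwd=1
After 13 (visit(W)): cur=W back=3 fwd=0
After 14 (back): cur=S back=2 fwd=1

Answer: yes yes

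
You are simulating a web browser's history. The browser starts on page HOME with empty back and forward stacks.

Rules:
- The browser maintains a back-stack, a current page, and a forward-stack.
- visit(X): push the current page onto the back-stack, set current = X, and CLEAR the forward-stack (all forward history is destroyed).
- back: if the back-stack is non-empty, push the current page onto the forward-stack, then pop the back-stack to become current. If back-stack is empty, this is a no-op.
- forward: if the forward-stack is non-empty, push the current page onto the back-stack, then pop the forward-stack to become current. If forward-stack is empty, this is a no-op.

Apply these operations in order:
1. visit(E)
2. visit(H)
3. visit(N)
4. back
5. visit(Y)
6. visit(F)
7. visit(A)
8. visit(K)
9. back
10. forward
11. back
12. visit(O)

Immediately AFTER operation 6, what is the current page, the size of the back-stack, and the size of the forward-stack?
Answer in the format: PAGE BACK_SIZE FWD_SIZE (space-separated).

After 1 (visit(E)): cur=E back=1 fwd=0
After 2 (visit(H)): cur=H back=2 fwd=0
After 3 (visit(N)): cur=N back=3 fwd=0
After 4 (back): cur=H back=2 fwd=1
After 5 (visit(Y)): cur=Y back=3 fwd=0
After 6 (visit(F)): cur=F back=4 fwd=0

F 4 0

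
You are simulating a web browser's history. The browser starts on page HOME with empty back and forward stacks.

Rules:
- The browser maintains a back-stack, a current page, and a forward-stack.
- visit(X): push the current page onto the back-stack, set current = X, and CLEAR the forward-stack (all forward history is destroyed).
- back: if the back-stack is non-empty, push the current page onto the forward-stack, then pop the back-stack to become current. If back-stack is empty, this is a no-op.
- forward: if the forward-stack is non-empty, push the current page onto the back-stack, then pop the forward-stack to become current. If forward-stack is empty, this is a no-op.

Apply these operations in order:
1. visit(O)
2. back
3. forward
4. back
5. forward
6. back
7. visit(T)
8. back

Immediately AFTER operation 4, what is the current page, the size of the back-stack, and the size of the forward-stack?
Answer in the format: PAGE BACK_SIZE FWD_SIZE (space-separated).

After 1 (visit(O)): cur=O back=1 fwd=0
After 2 (back): cur=HOME back=0 fwd=1
After 3 (forward): cur=O back=1 fwd=0
After 4 (back): cur=HOME back=0 fwd=1

HOME 0 1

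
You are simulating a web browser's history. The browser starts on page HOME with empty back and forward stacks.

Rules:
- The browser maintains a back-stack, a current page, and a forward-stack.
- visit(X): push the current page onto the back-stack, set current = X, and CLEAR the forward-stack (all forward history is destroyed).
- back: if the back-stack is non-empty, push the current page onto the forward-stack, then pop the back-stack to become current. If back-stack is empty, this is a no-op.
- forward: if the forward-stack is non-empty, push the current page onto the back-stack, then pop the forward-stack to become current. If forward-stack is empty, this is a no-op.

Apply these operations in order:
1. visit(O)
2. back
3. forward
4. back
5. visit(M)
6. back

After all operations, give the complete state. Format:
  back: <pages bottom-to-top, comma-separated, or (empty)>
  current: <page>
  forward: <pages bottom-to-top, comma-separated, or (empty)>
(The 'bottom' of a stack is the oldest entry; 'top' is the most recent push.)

Answer: back: (empty)
current: HOME
forward: M

Derivation:
After 1 (visit(O)): cur=O back=1 fwd=0
After 2 (back): cur=HOME back=0 fwd=1
After 3 (forward): cur=O back=1 fwd=0
After 4 (back): cur=HOME back=0 fwd=1
After 5 (visit(M)): cur=M back=1 fwd=0
After 6 (back): cur=HOME back=0 fwd=1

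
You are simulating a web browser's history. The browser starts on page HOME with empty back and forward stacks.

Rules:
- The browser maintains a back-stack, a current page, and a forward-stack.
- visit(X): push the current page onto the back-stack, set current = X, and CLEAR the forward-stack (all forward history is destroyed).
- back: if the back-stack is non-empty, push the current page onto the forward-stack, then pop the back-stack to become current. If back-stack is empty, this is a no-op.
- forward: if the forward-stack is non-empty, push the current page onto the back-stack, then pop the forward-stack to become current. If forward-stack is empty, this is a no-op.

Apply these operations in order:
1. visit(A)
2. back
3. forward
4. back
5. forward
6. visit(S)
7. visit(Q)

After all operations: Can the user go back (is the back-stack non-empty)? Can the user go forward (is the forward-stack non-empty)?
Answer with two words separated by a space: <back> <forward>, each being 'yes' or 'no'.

Answer: yes no

Derivation:
After 1 (visit(A)): cur=A back=1 fwd=0
After 2 (back): cur=HOME back=0 fwd=1
After 3 (forward): cur=A back=1 fwd=0
After 4 (back): cur=HOME back=0 fwd=1
After 5 (forward): cur=A back=1 fwd=0
After 6 (visit(S)): cur=S back=2 fwd=0
After 7 (visit(Q)): cur=Q back=3 fwd=0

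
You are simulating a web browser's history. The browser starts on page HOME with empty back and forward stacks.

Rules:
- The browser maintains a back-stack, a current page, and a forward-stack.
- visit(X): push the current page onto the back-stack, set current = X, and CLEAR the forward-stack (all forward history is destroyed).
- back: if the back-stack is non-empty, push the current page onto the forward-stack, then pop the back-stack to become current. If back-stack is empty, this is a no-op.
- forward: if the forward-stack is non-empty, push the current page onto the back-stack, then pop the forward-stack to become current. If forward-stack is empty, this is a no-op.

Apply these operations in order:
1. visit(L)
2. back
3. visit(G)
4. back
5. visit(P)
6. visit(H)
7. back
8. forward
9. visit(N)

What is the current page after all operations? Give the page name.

Answer: N

Derivation:
After 1 (visit(L)): cur=L back=1 fwd=0
After 2 (back): cur=HOME back=0 fwd=1
After 3 (visit(G)): cur=G back=1 fwd=0
After 4 (back): cur=HOME back=0 fwd=1
After 5 (visit(P)): cur=P back=1 fwd=0
After 6 (visit(H)): cur=H back=2 fwd=0
After 7 (back): cur=P back=1 fwd=1
After 8 (forward): cur=H back=2 fwd=0
After 9 (visit(N)): cur=N back=3 fwd=0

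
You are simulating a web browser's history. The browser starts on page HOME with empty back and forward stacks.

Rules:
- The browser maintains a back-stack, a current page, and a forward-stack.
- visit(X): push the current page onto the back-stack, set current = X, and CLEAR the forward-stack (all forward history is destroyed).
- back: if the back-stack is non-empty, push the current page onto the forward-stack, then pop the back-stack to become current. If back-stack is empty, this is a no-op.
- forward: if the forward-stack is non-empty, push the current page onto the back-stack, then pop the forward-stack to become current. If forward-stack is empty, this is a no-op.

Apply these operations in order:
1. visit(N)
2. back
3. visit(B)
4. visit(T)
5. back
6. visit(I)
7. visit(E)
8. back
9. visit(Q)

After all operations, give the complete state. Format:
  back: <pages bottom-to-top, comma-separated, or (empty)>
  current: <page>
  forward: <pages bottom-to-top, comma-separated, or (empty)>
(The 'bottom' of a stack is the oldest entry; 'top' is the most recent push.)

After 1 (visit(N)): cur=N back=1 fwd=0
After 2 (back): cur=HOME back=0 fwd=1
After 3 (visit(B)): cur=B back=1 fwd=0
After 4 (visit(T)): cur=T back=2 fwd=0
After 5 (back): cur=B back=1 fwd=1
After 6 (visit(I)): cur=I back=2 fwd=0
After 7 (visit(E)): cur=E back=3 fwd=0
After 8 (back): cur=I back=2 fwd=1
After 9 (visit(Q)): cur=Q back=3 fwd=0

Answer: back: HOME,B,I
current: Q
forward: (empty)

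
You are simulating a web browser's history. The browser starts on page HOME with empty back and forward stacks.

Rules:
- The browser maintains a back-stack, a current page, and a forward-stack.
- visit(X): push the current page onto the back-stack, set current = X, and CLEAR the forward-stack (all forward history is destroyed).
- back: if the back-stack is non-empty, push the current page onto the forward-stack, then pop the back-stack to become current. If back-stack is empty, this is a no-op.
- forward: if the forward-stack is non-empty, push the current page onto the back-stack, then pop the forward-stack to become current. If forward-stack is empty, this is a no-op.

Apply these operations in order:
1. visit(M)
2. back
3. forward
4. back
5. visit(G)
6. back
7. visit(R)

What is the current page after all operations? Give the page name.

After 1 (visit(M)): cur=M back=1 fwd=0
After 2 (back): cur=HOME back=0 fwd=1
After 3 (forward): cur=M back=1 fwd=0
After 4 (back): cur=HOME back=0 fwd=1
After 5 (visit(G)): cur=G back=1 fwd=0
After 6 (back): cur=HOME back=0 fwd=1
After 7 (visit(R)): cur=R back=1 fwd=0

Answer: R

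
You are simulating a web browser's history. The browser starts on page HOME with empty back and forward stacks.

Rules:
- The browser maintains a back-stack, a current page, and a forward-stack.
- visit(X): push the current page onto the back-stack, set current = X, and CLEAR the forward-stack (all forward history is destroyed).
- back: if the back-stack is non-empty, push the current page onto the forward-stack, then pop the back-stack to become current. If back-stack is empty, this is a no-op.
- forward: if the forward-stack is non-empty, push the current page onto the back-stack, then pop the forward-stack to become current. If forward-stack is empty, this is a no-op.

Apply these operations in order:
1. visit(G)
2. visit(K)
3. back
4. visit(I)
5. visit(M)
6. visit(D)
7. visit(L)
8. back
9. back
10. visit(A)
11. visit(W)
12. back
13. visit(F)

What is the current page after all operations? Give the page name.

Answer: F

Derivation:
After 1 (visit(G)): cur=G back=1 fwd=0
After 2 (visit(K)): cur=K back=2 fwd=0
After 3 (back): cur=G back=1 fwd=1
After 4 (visit(I)): cur=I back=2 fwd=0
After 5 (visit(M)): cur=M back=3 fwd=0
After 6 (visit(D)): cur=D back=4 fwd=0
After 7 (visit(L)): cur=L back=5 fwd=0
After 8 (back): cur=D back=4 fwd=1
After 9 (back): cur=M back=3 fwd=2
After 10 (visit(A)): cur=A back=4 fwd=0
After 11 (visit(W)): cur=W back=5 fwd=0
After 12 (back): cur=A back=4 fwd=1
After 13 (visit(F)): cur=F back=5 fwd=0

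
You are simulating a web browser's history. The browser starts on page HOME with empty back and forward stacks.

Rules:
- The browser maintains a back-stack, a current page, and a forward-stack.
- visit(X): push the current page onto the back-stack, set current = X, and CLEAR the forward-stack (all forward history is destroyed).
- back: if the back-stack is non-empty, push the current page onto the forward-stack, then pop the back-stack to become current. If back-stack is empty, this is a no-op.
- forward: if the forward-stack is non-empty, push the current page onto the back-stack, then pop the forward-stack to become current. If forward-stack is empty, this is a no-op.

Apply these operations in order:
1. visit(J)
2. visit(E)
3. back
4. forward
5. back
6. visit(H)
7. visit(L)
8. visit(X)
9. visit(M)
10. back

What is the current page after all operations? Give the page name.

Answer: X

Derivation:
After 1 (visit(J)): cur=J back=1 fwd=0
After 2 (visit(E)): cur=E back=2 fwd=0
After 3 (back): cur=J back=1 fwd=1
After 4 (forward): cur=E back=2 fwd=0
After 5 (back): cur=J back=1 fwd=1
After 6 (visit(H)): cur=H back=2 fwd=0
After 7 (visit(L)): cur=L back=3 fwd=0
After 8 (visit(X)): cur=X back=4 fwd=0
After 9 (visit(M)): cur=M back=5 fwd=0
After 10 (back): cur=X back=4 fwd=1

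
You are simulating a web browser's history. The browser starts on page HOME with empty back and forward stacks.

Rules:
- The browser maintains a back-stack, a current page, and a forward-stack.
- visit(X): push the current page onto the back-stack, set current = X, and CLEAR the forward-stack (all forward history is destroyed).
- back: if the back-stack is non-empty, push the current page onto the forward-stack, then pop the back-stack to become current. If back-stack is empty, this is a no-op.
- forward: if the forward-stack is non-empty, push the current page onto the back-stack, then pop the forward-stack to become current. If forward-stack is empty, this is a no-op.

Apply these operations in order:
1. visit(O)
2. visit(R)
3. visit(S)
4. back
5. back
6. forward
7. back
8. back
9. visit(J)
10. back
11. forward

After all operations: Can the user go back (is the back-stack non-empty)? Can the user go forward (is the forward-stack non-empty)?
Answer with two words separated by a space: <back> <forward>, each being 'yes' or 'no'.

Answer: yes no

Derivation:
After 1 (visit(O)): cur=O back=1 fwd=0
After 2 (visit(R)): cur=R back=2 fwd=0
After 3 (visit(S)): cur=S back=3 fwd=0
After 4 (back): cur=R back=2 fwd=1
After 5 (back): cur=O back=1 fwd=2
After 6 (forward): cur=R back=2 fwd=1
After 7 (back): cur=O back=1 fwd=2
After 8 (back): cur=HOME back=0 fwd=3
After 9 (visit(J)): cur=J back=1 fwd=0
After 10 (back): cur=HOME back=0 fwd=1
After 11 (forward): cur=J back=1 fwd=0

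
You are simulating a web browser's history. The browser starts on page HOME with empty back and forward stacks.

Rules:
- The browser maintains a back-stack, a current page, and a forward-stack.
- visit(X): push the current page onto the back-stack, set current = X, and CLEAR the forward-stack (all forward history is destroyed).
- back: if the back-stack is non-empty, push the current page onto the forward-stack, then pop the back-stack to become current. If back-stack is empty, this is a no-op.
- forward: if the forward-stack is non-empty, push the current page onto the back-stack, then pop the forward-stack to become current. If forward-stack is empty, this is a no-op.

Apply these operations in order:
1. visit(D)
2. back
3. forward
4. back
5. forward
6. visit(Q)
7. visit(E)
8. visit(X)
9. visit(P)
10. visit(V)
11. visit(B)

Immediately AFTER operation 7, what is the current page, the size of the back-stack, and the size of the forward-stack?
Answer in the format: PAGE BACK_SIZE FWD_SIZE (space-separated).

After 1 (visit(D)): cur=D back=1 fwd=0
After 2 (back): cur=HOME back=0 fwd=1
After 3 (forward): cur=D back=1 fwd=0
After 4 (back): cur=HOME back=0 fwd=1
After 5 (forward): cur=D back=1 fwd=0
After 6 (visit(Q)): cur=Q back=2 fwd=0
After 7 (visit(E)): cur=E back=3 fwd=0

E 3 0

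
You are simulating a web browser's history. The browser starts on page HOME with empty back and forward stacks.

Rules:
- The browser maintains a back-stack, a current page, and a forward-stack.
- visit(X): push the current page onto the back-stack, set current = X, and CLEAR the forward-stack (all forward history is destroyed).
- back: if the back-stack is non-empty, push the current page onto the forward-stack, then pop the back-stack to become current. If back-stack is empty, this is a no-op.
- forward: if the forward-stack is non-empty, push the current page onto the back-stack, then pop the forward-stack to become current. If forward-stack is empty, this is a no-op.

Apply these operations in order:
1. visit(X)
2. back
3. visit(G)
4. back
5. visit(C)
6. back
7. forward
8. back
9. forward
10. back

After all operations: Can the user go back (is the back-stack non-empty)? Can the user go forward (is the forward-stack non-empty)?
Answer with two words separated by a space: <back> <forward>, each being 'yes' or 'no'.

Answer: no yes

Derivation:
After 1 (visit(X)): cur=X back=1 fwd=0
After 2 (back): cur=HOME back=0 fwd=1
After 3 (visit(G)): cur=G back=1 fwd=0
After 4 (back): cur=HOME back=0 fwd=1
After 5 (visit(C)): cur=C back=1 fwd=0
After 6 (back): cur=HOME back=0 fwd=1
After 7 (forward): cur=C back=1 fwd=0
After 8 (back): cur=HOME back=0 fwd=1
After 9 (forward): cur=C back=1 fwd=0
After 10 (back): cur=HOME back=0 fwd=1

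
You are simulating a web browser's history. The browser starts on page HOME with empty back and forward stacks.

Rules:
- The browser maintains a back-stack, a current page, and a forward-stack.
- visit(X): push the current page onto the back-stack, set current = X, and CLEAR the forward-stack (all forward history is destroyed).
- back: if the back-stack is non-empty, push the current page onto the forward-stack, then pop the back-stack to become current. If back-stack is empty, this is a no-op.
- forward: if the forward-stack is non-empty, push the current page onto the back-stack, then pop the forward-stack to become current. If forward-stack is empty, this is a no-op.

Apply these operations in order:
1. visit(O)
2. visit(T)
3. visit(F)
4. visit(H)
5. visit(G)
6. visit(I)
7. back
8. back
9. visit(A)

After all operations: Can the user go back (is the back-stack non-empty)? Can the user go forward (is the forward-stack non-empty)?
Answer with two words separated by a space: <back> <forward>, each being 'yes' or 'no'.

After 1 (visit(O)): cur=O back=1 fwd=0
After 2 (visit(T)): cur=T back=2 fwd=0
After 3 (visit(F)): cur=F back=3 fwd=0
After 4 (visit(H)): cur=H back=4 fwd=0
After 5 (visit(G)): cur=G back=5 fwd=0
After 6 (visit(I)): cur=I back=6 fwd=0
After 7 (back): cur=G back=5 fwd=1
After 8 (back): cur=H back=4 fwd=2
After 9 (visit(A)): cur=A back=5 fwd=0

Answer: yes no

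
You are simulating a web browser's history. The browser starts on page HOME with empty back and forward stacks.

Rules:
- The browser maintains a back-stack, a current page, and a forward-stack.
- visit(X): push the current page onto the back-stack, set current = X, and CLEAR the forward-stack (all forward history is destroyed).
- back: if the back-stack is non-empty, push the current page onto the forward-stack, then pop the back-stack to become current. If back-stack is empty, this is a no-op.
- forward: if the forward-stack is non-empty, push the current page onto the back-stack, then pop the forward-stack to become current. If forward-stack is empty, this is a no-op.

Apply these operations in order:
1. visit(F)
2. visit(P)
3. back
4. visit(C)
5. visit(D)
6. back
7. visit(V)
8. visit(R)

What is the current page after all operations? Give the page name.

Answer: R

Derivation:
After 1 (visit(F)): cur=F back=1 fwd=0
After 2 (visit(P)): cur=P back=2 fwd=0
After 3 (back): cur=F back=1 fwd=1
After 4 (visit(C)): cur=C back=2 fwd=0
After 5 (visit(D)): cur=D back=3 fwd=0
After 6 (back): cur=C back=2 fwd=1
After 7 (visit(V)): cur=V back=3 fwd=0
After 8 (visit(R)): cur=R back=4 fwd=0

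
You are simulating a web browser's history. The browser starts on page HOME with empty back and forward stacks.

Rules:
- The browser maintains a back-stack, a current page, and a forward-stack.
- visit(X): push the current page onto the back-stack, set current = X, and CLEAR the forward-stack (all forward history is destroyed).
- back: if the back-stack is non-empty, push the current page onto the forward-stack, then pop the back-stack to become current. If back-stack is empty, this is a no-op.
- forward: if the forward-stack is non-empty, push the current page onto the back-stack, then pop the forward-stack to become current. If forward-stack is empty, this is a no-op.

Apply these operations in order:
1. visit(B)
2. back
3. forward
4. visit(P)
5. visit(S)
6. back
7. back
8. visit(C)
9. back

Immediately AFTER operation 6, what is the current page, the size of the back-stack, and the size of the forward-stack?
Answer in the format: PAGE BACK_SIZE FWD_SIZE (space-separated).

After 1 (visit(B)): cur=B back=1 fwd=0
After 2 (back): cur=HOME back=0 fwd=1
After 3 (forward): cur=B back=1 fwd=0
After 4 (visit(P)): cur=P back=2 fwd=0
After 5 (visit(S)): cur=S back=3 fwd=0
After 6 (back): cur=P back=2 fwd=1

P 2 1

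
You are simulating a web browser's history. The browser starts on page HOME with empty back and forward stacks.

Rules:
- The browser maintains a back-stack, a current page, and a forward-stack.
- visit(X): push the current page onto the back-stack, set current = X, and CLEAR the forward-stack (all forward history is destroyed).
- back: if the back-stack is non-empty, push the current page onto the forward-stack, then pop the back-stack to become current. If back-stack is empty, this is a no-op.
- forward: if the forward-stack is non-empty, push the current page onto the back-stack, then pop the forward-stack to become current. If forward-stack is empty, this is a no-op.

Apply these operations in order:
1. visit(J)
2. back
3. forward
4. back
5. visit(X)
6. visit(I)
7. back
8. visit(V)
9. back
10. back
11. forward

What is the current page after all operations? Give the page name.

After 1 (visit(J)): cur=J back=1 fwd=0
After 2 (back): cur=HOME back=0 fwd=1
After 3 (forward): cur=J back=1 fwd=0
After 4 (back): cur=HOME back=0 fwd=1
After 5 (visit(X)): cur=X back=1 fwd=0
After 6 (visit(I)): cur=I back=2 fwd=0
After 7 (back): cur=X back=1 fwd=1
After 8 (visit(V)): cur=V back=2 fwd=0
After 9 (back): cur=X back=1 fwd=1
After 10 (back): cur=HOME back=0 fwd=2
After 11 (forward): cur=X back=1 fwd=1

Answer: X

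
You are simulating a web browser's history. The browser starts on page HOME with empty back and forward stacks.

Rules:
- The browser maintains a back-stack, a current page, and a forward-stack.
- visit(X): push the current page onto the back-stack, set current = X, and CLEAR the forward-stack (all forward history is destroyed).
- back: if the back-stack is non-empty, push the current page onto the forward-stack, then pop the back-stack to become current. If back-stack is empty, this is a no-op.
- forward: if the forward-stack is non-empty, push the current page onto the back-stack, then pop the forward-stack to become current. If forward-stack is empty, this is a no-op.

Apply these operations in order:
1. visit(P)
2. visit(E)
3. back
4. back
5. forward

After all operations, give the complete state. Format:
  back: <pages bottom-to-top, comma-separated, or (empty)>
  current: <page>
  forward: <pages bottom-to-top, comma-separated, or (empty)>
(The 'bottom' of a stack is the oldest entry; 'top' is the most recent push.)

Answer: back: HOME
current: P
forward: E

Derivation:
After 1 (visit(P)): cur=P back=1 fwd=0
After 2 (visit(E)): cur=E back=2 fwd=0
After 3 (back): cur=P back=1 fwd=1
After 4 (back): cur=HOME back=0 fwd=2
After 5 (forward): cur=P back=1 fwd=1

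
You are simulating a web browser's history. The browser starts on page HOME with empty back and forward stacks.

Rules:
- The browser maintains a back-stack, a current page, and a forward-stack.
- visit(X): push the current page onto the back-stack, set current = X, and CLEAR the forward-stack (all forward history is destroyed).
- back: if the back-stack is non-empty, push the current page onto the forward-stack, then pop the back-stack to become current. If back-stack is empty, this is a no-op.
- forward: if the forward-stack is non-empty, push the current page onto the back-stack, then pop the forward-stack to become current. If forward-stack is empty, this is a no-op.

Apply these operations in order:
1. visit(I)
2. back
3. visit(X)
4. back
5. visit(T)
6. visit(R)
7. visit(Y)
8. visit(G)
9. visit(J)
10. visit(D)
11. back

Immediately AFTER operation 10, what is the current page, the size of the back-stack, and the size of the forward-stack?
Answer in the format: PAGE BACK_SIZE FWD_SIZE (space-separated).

After 1 (visit(I)): cur=I back=1 fwd=0
After 2 (back): cur=HOME back=0 fwd=1
After 3 (visit(X)): cur=X back=1 fwd=0
After 4 (back): cur=HOME back=0 fwd=1
After 5 (visit(T)): cur=T back=1 fwd=0
After 6 (visit(R)): cur=R back=2 fwd=0
After 7 (visit(Y)): cur=Y back=3 fwd=0
After 8 (visit(G)): cur=G back=4 fwd=0
After 9 (visit(J)): cur=J back=5 fwd=0
After 10 (visit(D)): cur=D back=6 fwd=0

D 6 0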